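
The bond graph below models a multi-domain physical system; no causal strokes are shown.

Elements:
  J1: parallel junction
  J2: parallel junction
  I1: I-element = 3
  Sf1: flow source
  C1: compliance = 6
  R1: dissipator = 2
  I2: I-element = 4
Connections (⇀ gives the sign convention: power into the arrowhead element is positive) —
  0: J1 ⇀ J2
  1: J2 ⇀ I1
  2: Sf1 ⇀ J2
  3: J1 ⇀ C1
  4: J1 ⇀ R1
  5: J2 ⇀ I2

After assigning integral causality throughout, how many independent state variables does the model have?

3  (C1, I1, I2 all integral)

#2 →Sf1  (Sf1 (Sf) sets flow on bond)
#1 →I1  (prefer integral on I1)
#3 →J1  (C1 outputs effort q/C1)
#0 →J2  (J1 effort already set via bond 3)
#4 →R1  (J1: bond 3 brought effort, rest push out)
#5 →I2  (J2: bond 0 brought effort, rest push out)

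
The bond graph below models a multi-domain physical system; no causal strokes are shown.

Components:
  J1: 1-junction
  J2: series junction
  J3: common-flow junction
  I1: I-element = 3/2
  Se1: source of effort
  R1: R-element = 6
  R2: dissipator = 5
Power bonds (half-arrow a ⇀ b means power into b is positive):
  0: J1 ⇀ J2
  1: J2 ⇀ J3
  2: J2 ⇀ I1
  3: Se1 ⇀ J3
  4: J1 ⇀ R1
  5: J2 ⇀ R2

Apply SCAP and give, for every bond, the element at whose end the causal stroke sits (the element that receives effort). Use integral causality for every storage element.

b0 stroke at J2
b1 stroke at J2
b2 stroke at I1
b3 stroke at J3
b4 stroke at J1
b5 stroke at J2

#3 stroke→J3  (source Se1 imposes e)
#1 stroke→J2  (closing 1-jn rule on J3)
#2 stroke→I1  (I1 integral (f out))
#0 stroke→J2  (1-jn J2 has f-setter on 2)
#5 stroke→J2  (1-jn J2 has f-setter on 2)
#4 stroke→J1  (1-jn J1 has f-setter on 0)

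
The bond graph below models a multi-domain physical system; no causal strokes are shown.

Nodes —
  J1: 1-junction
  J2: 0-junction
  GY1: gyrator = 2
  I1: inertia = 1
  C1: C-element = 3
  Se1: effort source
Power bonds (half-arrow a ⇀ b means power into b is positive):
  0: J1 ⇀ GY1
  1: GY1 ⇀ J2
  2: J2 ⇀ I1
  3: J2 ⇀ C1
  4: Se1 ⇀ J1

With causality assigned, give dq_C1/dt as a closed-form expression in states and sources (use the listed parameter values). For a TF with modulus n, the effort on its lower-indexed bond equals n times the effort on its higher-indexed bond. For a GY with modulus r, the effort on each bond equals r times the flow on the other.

#4 →J1  (Se1: effort source, stroke at far end)
#0 →GY1  (J1 needs exactly one f-in)
#1 →GY1  (GY1 both-in/both-out from 0)
#2 →I1  (I1: I, integral causality)
#3 →J2  (J2 needs exactly one e-in)

dq_C1/dt = E_Se1/2 - p_I1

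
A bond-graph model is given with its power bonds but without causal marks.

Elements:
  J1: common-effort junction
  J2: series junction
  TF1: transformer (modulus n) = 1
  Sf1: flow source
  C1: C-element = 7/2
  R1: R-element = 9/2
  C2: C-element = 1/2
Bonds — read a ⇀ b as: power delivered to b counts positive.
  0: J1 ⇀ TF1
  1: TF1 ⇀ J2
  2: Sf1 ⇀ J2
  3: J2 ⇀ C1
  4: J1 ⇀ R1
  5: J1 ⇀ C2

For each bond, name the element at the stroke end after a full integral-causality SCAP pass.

bond 0 |TF1
bond 1 |J2
bond 2 |Sf1
bond 3 |J2
bond 4 |R1
bond 5 |J1

β2 |Sf1  (source Sf1 imposes f)
β1 |J2  (J2 flow already set via bond 2)
β3 |J2  (J2 flow already set via bond 2)
β0 |TF1  (TF1: transformer flips bond 1)
β5 |J1  (C2 integral (e out))
β4 |R1  (common-e at J1 fixed by 5)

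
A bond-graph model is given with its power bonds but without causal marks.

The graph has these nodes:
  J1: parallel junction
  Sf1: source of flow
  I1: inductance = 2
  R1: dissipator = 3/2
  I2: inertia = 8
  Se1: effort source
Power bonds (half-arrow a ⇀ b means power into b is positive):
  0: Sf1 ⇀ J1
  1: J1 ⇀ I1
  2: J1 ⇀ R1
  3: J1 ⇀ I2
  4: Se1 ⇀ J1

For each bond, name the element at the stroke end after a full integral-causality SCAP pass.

bond 0 |Sf1  (source Sf1 imposes f)
bond 4 |J1  (Se1 fixes effort; stroke away)
bond 1 |I1  (0-jn J1 has e-setter on 4)
bond 2 |R1  (J1: bond 4 brought effort, rest push out)
bond 3 |I2  (J1 effort already set via bond 4)

bond 0 →Sf1
bond 1 →I1
bond 2 →R1
bond 3 →I2
bond 4 →J1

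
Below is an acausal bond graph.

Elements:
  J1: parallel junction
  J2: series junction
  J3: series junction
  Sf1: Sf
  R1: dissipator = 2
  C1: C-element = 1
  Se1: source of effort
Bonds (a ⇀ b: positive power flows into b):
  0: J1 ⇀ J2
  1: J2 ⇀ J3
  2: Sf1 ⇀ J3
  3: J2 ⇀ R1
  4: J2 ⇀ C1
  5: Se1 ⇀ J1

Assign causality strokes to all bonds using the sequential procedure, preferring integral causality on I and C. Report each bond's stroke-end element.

β0 |J2
β1 |J3
β2 |Sf1
β3 |J2
β4 |J2
β5 |J1

β2 |Sf1  (Sf1 (Sf) sets flow on bond)
β5 |J1  (Se1 fixes effort; stroke away)
β0 |J2  (J1 effort already set via bond 5)
β1 |J3  (1-jn J3 has f-setter on 2)
β3 |J2  (J2 flow already set via bond 1)
β4 |J2  (common-f at J2 fixed by 1)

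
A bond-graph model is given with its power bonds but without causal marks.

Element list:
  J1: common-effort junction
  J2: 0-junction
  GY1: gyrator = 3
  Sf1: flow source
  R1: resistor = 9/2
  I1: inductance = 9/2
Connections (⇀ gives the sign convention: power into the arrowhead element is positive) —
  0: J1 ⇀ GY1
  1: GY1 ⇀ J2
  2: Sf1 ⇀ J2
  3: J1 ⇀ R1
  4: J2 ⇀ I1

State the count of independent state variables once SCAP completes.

β2 →Sf1  (Sf1 fixes flow; stroke at Sf1)
β4 →I1  (prefer integral on I1)
β1 →J2  (J2: last free bond brings effort in)
β0 →J1  (GY1 both-in/both-out from 1)
β3 →R1  (0-jn J1 has e-setter on 0)

1  (I1 all integral)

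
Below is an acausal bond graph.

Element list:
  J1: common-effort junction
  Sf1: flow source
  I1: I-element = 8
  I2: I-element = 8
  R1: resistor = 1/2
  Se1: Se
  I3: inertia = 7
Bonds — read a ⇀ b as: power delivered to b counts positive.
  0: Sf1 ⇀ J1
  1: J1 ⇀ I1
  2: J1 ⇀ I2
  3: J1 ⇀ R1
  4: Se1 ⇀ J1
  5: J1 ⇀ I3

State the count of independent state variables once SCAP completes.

#0 |Sf1  (source Sf1 imposes f)
#4 |J1  (Se1: effort source, stroke at far end)
#1 |I1  (0-jn J1 has e-setter on 4)
#2 |I2  (0-jn J1 has e-setter on 4)
#3 |R1  (J1: bond 4 brought effort, rest push out)
#5 |I3  (J1 effort already set via bond 4)

3  (I1, I2, I3 all integral)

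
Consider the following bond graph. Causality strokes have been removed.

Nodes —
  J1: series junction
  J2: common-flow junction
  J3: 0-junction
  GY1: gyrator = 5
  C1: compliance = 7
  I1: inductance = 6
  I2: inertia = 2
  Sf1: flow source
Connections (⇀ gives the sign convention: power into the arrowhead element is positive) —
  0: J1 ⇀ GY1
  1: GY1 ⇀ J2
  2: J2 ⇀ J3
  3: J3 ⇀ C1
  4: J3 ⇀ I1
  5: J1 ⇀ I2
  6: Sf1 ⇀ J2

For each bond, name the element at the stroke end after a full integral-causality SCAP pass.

bond 0 stroke→J1
bond 1 stroke→J2
bond 2 stroke→J2
bond 3 stroke→J3
bond 4 stroke→I1
bond 5 stroke→I2
bond 6 stroke→Sf1

bond 6 →Sf1  (Sf1: flow source, stroke at near end)
bond 1 →J2  (1-jn J2 has f-setter on 6)
bond 2 →J2  (common-f at J2 fixed by 6)
bond 0 →J1  (GY1: gyrator matches bond 1)
bond 5 →I2  (J1: last free bond brings flow in)
bond 3 →J3  (C1: C, integral causality)
bond 4 →I1  (J3 effort already set via bond 3)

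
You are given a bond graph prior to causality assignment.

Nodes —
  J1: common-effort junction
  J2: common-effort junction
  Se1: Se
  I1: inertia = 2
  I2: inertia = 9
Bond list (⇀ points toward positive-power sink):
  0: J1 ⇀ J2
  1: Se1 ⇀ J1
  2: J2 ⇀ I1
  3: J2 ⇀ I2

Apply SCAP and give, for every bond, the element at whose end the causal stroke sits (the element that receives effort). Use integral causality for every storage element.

b1 stroke→J1  (Se1 (Se) sets effort on bond)
b0 stroke→J2  (J1: bond 1 brought effort, rest push out)
b2 stroke→I1  (J2: bond 0 brought effort, rest push out)
b3 stroke→I2  (J2: bond 0 brought effort, rest push out)

b0 stroke at J2
b1 stroke at J1
b2 stroke at I1
b3 stroke at I2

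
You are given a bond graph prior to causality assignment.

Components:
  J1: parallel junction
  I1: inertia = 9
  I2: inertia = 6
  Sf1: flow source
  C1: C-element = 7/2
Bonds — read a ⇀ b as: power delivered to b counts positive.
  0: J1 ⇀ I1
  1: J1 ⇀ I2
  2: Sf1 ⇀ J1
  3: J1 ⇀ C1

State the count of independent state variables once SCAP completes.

bond 2 stroke at Sf1  (Sf1 fixes flow; stroke at Sf1)
bond 0 stroke at I1  (I1: I, integral causality)
bond 1 stroke at I2  (prefer integral on I2)
bond 3 stroke at J1  (closing 0-jn rule on J1)

3  (C1, I1, I2 all integral)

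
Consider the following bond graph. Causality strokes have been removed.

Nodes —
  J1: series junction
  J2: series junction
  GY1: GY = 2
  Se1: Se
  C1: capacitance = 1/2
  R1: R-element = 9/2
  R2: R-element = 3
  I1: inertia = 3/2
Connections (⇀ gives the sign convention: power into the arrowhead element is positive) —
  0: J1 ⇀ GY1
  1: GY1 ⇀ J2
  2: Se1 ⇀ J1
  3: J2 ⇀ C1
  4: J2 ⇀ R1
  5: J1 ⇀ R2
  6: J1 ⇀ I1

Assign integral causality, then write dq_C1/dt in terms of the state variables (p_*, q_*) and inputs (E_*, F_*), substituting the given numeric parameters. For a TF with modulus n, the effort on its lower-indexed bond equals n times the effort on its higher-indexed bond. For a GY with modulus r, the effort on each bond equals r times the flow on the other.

dq_C1/dt = 8*p_I1/27 - 4*q_C1/9

bond 2 |J1  (Se1 fixes effort; stroke away)
bond 3 |J2  (C1: C, integral causality)
bond 6 |I1  (I1: I, integral causality)
bond 0 |J1  (J1: bond 6 brought flow, rest push out)
bond 5 |J1  (1-jn J1 has f-setter on 6)
bond 1 |J2  (through GY1, causality inverts; strokes same side of GY1)
bond 4 |R1  (only one flow-in slot at J2)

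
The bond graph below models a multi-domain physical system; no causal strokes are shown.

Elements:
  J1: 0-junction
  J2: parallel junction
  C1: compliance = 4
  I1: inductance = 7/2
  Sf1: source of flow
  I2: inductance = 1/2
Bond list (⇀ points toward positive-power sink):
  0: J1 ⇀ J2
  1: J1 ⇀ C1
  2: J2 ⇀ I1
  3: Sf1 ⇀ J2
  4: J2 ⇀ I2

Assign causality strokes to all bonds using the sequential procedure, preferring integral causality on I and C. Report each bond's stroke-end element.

b0 →J2
b1 →J1
b2 →I1
b3 →Sf1
b4 →I2

#3 →Sf1  (Sf1 fixes flow; stroke at Sf1)
#1 →J1  (C1: C, integral causality)
#0 →J2  (common-e at J1 fixed by 1)
#2 →I1  (common-e at J2 fixed by 0)
#4 →I2  (0-jn J2 has e-setter on 0)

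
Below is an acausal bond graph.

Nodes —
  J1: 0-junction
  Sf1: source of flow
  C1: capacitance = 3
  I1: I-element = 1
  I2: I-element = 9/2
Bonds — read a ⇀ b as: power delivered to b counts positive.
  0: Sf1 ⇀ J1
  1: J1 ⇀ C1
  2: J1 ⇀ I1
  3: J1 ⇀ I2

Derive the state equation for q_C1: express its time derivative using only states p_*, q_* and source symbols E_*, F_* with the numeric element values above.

β0 |Sf1  (source Sf1 imposes f)
β1 |J1  (C1 outputs effort q/C1)
β2 |I1  (J1: bond 1 brought effort, rest push out)
β3 |I2  (0-jn J1 has e-setter on 1)

dq_C1/dt = F_Sf1 - p_I1 - 2*p_I2/9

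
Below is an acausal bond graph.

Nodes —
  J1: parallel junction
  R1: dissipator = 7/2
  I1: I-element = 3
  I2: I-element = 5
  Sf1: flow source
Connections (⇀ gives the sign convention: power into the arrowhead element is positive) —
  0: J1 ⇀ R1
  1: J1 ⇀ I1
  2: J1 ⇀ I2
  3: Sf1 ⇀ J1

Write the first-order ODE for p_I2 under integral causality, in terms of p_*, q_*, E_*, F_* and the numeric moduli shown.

dp_I2/dt = 7*F_Sf1/2 - 7*p_I1/6 - 7*p_I2/10

#3 stroke at Sf1  (Sf1 fixes flow; stroke at Sf1)
#1 stroke at I1  (I1 outputs flow p/I1)
#2 stroke at I2  (I2 integral (f out))
#0 stroke at J1  (J1 needs exactly one e-in)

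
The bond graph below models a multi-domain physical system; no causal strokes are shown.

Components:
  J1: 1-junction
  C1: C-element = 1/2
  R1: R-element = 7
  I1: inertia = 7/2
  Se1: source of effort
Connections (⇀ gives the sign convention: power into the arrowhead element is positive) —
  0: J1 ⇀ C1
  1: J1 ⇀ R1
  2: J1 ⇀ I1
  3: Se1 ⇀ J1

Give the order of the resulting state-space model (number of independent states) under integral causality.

#3 stroke at J1  (Se1: effort source, stroke at far end)
#0 stroke at J1  (C1: C, integral causality)
#2 stroke at I1  (I1 integral (f out))
#1 stroke at J1  (J1 flow already set via bond 2)

2  (C1, I1 all integral)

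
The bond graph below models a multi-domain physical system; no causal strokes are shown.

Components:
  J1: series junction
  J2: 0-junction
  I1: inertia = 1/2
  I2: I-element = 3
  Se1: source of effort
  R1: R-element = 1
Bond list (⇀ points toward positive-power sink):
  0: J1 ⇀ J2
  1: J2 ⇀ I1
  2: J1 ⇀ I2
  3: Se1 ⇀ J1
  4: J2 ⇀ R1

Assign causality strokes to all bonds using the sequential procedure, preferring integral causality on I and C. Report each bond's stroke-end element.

β0 →J1
β1 →I1
β2 →I2
β3 →J1
β4 →J2

β3 →J1  (Se1 (Se) sets effort on bond)
β1 →I1  (I1 outputs flow p/I1)
β2 →I2  (prefer integral on I2)
β0 →J1  (1-jn J1 has f-setter on 2)
β4 →J2  (J2 needs exactly one e-in)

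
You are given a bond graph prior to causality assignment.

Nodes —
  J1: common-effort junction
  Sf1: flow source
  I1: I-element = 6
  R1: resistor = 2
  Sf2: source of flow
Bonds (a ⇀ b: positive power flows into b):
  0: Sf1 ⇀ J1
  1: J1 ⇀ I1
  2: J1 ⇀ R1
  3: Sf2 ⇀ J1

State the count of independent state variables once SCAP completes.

#0 stroke at Sf1  (Sf1 fixes flow; stroke at Sf1)
#3 stroke at Sf2  (source Sf2 imposes f)
#1 stroke at I1  (I1 outputs flow p/I1)
#2 stroke at J1  (only one effort-in slot at J1)

1  (I1 all integral)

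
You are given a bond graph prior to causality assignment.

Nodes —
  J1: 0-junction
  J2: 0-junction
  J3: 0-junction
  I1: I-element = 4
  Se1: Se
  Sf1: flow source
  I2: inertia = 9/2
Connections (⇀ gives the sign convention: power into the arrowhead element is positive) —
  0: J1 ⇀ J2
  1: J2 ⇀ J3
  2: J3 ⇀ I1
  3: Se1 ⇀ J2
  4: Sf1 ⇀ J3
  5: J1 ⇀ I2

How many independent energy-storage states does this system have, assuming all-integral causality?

2  (I1, I2 all integral)

b3 →J2  (Se1 (Se) sets effort on bond)
b4 →Sf1  (Sf1 (Sf) sets flow on bond)
b0 →J1  (common-e at J2 fixed by 3)
b1 →J3  (J2 effort already set via bond 3)
b2 →I1  (J3: bond 1 brought effort, rest push out)
b5 →I2  (J1: bond 0 brought effort, rest push out)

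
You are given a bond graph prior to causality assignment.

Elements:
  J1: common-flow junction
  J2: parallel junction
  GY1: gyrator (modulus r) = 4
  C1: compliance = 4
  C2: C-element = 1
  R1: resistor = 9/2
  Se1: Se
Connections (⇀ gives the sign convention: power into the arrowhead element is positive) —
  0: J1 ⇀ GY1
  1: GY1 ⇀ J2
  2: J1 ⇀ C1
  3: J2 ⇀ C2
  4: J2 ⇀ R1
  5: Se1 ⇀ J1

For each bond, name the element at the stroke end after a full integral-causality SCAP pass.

bond 5 |J1  (Se1: effort source, stroke at far end)
bond 2 |J1  (prefer integral on C1)
bond 0 |GY1  (closing 1-jn rule on J1)
bond 1 |GY1  (GY GY1: same side as bond 0)
bond 3 |J2  (C2 outputs effort q/C2)
bond 4 |R1  (J2 effort already set via bond 3)

bond 0 |GY1
bond 1 |GY1
bond 2 |J1
bond 3 |J2
bond 4 |R1
bond 5 |J1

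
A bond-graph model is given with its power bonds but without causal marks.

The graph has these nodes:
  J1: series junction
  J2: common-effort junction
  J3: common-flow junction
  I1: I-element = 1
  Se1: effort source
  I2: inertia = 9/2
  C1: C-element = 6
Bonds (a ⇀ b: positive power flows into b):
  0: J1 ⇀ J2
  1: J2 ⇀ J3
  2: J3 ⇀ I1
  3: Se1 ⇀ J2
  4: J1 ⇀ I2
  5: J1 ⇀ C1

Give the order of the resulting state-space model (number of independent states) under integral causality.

bond 3 →J2  (Se1: effort source, stroke at far end)
bond 0 →J1  (J2: bond 3 brought effort, rest push out)
bond 1 →J3  (J2 effort already set via bond 3)
bond 2 →I1  (J3: last free bond brings flow in)
bond 4 →I2  (I2: I, integral causality)
bond 5 →J1  (J1: bond 4 brought flow, rest push out)

3  (C1, I1, I2 all integral)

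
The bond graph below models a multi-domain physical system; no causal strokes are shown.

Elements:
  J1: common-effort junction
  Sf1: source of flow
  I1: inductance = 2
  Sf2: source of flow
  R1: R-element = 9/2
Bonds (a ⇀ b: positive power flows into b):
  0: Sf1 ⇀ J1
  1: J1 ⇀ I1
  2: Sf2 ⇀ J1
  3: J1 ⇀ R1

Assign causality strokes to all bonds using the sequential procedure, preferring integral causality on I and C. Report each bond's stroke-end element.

bond 0 stroke→Sf1
bond 1 stroke→I1
bond 2 stroke→Sf2
bond 3 stroke→J1

bond 0 →Sf1  (Sf1: flow source, stroke at near end)
bond 2 →Sf2  (Sf2 fixes flow; stroke at Sf2)
bond 1 →I1  (prefer integral on I1)
bond 3 →J1  (J1: last free bond brings effort in)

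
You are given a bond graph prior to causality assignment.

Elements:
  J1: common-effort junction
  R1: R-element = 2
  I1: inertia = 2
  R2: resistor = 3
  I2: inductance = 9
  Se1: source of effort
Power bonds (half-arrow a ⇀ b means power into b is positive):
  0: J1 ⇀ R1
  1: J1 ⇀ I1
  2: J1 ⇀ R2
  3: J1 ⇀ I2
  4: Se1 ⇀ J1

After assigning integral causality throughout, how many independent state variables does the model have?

b4 |J1  (source Se1 imposes e)
b0 |R1  (0-jn J1 has e-setter on 4)
b1 |I1  (0-jn J1 has e-setter on 4)
b2 |R2  (J1: bond 4 brought effort, rest push out)
b3 |I2  (0-jn J1 has e-setter on 4)

2  (I1, I2 all integral)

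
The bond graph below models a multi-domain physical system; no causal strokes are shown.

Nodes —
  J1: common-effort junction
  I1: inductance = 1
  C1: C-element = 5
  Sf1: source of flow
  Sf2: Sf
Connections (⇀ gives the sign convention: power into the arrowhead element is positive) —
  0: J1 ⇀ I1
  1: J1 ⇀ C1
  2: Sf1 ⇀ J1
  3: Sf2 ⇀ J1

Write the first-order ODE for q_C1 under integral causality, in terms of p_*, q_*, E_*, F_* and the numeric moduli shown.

#2 |Sf1  (source Sf1 imposes f)
#3 |Sf2  (source Sf2 imposes f)
#0 |I1  (I1: I, integral causality)
#1 |J1  (J1: last free bond brings effort in)

dq_C1/dt = F_Sf1 + F_Sf2 - p_I1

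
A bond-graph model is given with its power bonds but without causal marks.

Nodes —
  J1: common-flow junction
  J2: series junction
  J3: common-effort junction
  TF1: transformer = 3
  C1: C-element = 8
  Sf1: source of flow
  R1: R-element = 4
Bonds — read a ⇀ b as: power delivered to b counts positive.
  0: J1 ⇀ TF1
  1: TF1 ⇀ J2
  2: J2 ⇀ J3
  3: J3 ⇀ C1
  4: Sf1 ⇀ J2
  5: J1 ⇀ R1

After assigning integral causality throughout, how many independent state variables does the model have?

1  (C1 all integral)

b4 |Sf1  (source Sf1 imposes f)
b1 |J2  (J2: bond 4 brought flow, rest push out)
b2 |J2  (1-jn J2 has f-setter on 4)
b3 |J3  (only one effort-in slot at J3)
b0 |TF1  (TF TF1: opposite of bond 1)
b5 |J1  (J1: bond 0 brought flow, rest push out)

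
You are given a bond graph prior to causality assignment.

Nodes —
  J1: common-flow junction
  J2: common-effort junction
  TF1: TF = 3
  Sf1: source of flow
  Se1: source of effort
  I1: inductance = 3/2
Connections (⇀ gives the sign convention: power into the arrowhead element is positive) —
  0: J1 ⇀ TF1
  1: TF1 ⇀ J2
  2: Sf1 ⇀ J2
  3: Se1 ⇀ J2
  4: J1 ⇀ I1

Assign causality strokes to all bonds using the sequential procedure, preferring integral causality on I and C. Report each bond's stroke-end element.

b2 |Sf1  (Sf1: flow source, stroke at near end)
b3 |J2  (Se1 (Se) sets effort on bond)
b1 |TF1  (J2: bond 3 brought effort, rest push out)
b0 |J1  (TF1: transformer flips bond 1)
b4 |I1  (J1: last free bond brings flow in)

β0 stroke→J1
β1 stroke→TF1
β2 stroke→Sf1
β3 stroke→J2
β4 stroke→I1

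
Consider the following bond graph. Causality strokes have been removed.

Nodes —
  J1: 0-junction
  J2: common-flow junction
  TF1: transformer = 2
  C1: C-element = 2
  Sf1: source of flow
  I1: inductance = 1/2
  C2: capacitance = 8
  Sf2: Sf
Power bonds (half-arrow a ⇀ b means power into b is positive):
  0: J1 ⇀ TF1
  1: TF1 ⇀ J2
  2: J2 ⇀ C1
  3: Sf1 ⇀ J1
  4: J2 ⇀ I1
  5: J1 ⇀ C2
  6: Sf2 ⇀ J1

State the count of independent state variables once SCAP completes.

3  (C1, C2, I1 all integral)

#3 stroke at Sf1  (Sf1 (Sf) sets flow on bond)
#6 stroke at Sf2  (source Sf2 imposes f)
#2 stroke at J2  (C1 outputs effort q/C1)
#4 stroke at I1  (I1: I, integral causality)
#1 stroke at J2  (common-f at J2 fixed by 4)
#0 stroke at TF1  (TF1 one-in-one-out from 1)
#5 stroke at J1  (J1: last free bond brings effort in)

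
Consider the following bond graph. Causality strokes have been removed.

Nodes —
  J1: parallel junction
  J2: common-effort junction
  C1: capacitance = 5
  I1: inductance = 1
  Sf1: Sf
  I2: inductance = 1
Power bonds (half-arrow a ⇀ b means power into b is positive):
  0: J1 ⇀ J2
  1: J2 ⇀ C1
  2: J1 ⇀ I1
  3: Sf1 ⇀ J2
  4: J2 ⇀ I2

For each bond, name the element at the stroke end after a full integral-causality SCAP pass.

β0 |J1
β1 |J2
β2 |I1
β3 |Sf1
β4 |I2

#3 →Sf1  (Sf1: flow source, stroke at near end)
#1 →J2  (C1: C, integral causality)
#0 →J1  (common-e at J2 fixed by 1)
#4 →I2  (common-e at J2 fixed by 1)
#2 →I1  (0-jn J1 has e-setter on 0)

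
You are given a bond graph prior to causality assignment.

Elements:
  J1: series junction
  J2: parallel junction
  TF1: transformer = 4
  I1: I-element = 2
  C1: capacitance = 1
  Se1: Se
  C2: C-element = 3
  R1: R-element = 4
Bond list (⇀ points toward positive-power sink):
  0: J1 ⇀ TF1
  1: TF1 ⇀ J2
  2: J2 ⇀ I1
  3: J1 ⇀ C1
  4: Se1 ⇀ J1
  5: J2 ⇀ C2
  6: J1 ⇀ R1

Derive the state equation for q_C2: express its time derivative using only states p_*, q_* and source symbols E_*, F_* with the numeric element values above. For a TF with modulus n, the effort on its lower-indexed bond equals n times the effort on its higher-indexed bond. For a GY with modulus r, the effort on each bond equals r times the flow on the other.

b4 stroke→J1  (Se1: effort source, stroke at far end)
b2 stroke→I1  (I1 outputs flow p/I1)
b3 stroke→J1  (C1 integral (e out))
b5 stroke→J2  (prefer integral on C2)
b1 stroke→TF1  (common-e at J2 fixed by 5)
b0 stroke→J1  (TF TF1: opposite of bond 1)
b6 stroke→R1  (J1: last free bond brings flow in)

dq_C2/dt = E_Se1 - p_I1/2 - q_C1 - 4*q_C2/3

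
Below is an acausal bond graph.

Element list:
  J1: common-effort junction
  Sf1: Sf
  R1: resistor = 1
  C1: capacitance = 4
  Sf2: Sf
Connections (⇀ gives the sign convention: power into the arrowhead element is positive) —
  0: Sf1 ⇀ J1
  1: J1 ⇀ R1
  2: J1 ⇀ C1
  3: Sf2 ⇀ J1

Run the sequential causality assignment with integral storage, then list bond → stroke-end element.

β0 →Sf1  (source Sf1 imposes f)
β3 →Sf2  (Sf2: flow source, stroke at near end)
β2 →J1  (prefer integral on C1)
β1 →R1  (0-jn J1 has e-setter on 2)

#0 |Sf1
#1 |R1
#2 |J1
#3 |Sf2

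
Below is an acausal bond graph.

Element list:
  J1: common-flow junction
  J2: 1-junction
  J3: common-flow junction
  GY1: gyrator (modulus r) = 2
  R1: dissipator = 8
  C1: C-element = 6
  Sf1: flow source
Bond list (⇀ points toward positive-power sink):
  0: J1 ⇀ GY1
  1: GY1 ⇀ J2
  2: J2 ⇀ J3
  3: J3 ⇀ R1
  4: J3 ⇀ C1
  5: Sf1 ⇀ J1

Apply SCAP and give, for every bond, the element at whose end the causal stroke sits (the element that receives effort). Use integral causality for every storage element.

b5 →Sf1  (Sf1: flow source, stroke at near end)
b0 →J1  (J1 flow already set via bond 5)
b1 →J2  (GY1: gyrator matches bond 0)
b2 →J3  (only one flow-in slot at J2)
b4 →J3  (prefer integral on C1)
b3 →R1  (closing 1-jn rule on J3)

b0 stroke→J1
b1 stroke→J2
b2 stroke→J3
b3 stroke→R1
b4 stroke→J3
b5 stroke→Sf1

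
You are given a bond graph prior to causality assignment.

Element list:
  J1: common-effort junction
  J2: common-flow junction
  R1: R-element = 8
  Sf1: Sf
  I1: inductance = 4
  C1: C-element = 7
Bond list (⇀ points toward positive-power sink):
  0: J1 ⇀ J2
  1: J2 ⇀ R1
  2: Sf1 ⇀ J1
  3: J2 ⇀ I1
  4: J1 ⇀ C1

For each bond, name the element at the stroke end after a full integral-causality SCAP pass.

bond 2 |Sf1  (Sf1 (Sf) sets flow on bond)
bond 3 |I1  (I1 outputs flow p/I1)
bond 0 |J2  (1-jn J2 has f-setter on 3)
bond 1 |J2  (common-f at J2 fixed by 3)
bond 4 |J1  (J1: last free bond brings effort in)

#0 →J2
#1 →J2
#2 →Sf1
#3 →I1
#4 →J1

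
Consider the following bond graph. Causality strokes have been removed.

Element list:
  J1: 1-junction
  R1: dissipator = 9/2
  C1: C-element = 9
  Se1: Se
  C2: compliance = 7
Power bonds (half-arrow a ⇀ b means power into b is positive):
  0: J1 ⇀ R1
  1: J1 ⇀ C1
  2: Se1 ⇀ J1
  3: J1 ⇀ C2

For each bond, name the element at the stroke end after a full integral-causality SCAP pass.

bond 2 stroke at J1  (source Se1 imposes e)
bond 1 stroke at J1  (C1 outputs effort q/C1)
bond 3 stroke at J1  (C2 outputs effort q/C2)
bond 0 stroke at R1  (J1: last free bond brings flow in)

bond 0 stroke→R1
bond 1 stroke→J1
bond 2 stroke→J1
bond 3 stroke→J1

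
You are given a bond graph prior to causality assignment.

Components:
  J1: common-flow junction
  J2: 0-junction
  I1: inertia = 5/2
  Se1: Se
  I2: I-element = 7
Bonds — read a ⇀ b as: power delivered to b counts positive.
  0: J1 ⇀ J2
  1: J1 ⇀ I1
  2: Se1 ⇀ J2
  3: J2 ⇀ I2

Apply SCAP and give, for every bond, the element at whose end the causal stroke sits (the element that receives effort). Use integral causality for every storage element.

#0 stroke→J1
#1 stroke→I1
#2 stroke→J2
#3 stroke→I2

β2 |J2  (Se1 (Se) sets effort on bond)
β0 |J1  (common-e at J2 fixed by 2)
β3 |I2  (0-jn J2 has e-setter on 2)
β1 |I1  (J1: last free bond brings flow in)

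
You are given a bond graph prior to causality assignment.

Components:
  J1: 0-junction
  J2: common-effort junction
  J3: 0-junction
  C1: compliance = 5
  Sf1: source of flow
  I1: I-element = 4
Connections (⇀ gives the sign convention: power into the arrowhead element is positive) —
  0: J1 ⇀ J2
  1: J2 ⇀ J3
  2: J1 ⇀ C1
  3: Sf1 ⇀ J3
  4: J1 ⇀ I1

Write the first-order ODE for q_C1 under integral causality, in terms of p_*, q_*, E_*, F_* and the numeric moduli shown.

dq_C1/dt = F_Sf1 - p_I1/4

#3 →Sf1  (Sf1 (Sf) sets flow on bond)
#1 →J3  (J3 needs exactly one e-in)
#0 →J2  (only one effort-in slot at J2)
#2 →J1  (C1 integral (e out))
#4 →I1  (J1: bond 2 brought effort, rest push out)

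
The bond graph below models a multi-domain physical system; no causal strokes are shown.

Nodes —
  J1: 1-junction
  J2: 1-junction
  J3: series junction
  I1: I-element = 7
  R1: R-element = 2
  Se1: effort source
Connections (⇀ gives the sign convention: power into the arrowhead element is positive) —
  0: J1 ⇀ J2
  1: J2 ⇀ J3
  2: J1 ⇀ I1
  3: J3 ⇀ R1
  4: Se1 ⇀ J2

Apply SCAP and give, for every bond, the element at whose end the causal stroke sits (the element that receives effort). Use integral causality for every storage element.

b0 |J1
b1 |J2
b2 |I1
b3 |J3
b4 |J2

b4 →J2  (source Se1 imposes e)
b2 →I1  (I1 outputs flow p/I1)
b0 →J1  (J1: bond 2 brought flow, rest push out)
b1 →J2  (1-jn J2 has f-setter on 0)
b3 →J3  (J3: bond 1 brought flow, rest push out)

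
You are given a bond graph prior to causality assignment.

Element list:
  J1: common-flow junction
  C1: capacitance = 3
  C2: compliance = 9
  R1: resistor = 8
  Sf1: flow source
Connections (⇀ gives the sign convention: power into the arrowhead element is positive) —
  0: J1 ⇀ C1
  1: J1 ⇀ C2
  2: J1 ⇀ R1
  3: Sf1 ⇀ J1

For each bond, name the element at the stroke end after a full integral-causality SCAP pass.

β0 stroke at J1
β1 stroke at J1
β2 stroke at J1
β3 stroke at Sf1

b3 |Sf1  (Sf1: flow source, stroke at near end)
b0 |J1  (J1: bond 3 brought flow, rest push out)
b1 |J1  (common-f at J1 fixed by 3)
b2 |J1  (1-jn J1 has f-setter on 3)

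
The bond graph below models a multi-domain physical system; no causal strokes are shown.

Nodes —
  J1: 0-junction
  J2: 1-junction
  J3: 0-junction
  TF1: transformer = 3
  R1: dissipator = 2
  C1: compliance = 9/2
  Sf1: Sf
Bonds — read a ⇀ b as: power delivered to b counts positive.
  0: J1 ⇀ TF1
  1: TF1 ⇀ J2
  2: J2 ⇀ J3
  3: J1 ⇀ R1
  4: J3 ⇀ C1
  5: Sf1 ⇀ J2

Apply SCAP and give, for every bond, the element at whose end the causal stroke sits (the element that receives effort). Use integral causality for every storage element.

#5 →Sf1  (Sf1: flow source, stroke at near end)
#1 →J2  (J2: bond 5 brought flow, rest push out)
#2 →J2  (common-f at J2 fixed by 5)
#4 →J3  (closing 0-jn rule on J3)
#0 →TF1  (TF TF1: opposite of bond 1)
#3 →J1  (closing 0-jn rule on J1)

bond 0 stroke→TF1
bond 1 stroke→J2
bond 2 stroke→J2
bond 3 stroke→J1
bond 4 stroke→J3
bond 5 stroke→Sf1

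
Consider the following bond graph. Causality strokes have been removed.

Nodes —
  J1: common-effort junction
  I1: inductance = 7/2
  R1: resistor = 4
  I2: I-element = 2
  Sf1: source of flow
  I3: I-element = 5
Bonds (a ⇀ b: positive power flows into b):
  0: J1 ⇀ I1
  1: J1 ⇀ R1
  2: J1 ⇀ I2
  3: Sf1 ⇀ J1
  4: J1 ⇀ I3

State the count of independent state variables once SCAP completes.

3  (I1, I2, I3 all integral)

b3 →Sf1  (Sf1 (Sf) sets flow on bond)
b0 →I1  (prefer integral on I1)
b2 →I2  (I2: I, integral causality)
b4 →I3  (prefer integral on I3)
b1 →J1  (J1: last free bond brings effort in)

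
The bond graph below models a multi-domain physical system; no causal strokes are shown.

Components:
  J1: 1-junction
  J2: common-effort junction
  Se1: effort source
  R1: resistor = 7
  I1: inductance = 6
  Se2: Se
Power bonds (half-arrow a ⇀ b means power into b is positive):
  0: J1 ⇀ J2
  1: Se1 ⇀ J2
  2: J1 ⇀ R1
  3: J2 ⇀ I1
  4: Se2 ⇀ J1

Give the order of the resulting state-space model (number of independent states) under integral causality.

1  (I1 all integral)

bond 1 |J2  (Se1: effort source, stroke at far end)
bond 4 |J1  (Se2 (Se) sets effort on bond)
bond 0 |J1  (J2: bond 1 brought effort, rest push out)
bond 3 |I1  (J2 effort already set via bond 1)
bond 2 |R1  (closing 1-jn rule on J1)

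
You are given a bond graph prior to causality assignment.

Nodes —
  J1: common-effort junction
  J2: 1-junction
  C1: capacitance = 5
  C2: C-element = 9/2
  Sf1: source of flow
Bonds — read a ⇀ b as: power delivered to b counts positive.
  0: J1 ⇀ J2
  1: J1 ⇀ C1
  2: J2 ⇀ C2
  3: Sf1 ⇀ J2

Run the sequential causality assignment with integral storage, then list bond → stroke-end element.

β3 →Sf1  (Sf1: flow source, stroke at near end)
β0 →J2  (J2: bond 3 brought flow, rest push out)
β2 →J2  (J2 flow already set via bond 3)
β1 →J1  (J1: last free bond brings effort in)

b0 stroke→J2
b1 stroke→J1
b2 stroke→J2
b3 stroke→Sf1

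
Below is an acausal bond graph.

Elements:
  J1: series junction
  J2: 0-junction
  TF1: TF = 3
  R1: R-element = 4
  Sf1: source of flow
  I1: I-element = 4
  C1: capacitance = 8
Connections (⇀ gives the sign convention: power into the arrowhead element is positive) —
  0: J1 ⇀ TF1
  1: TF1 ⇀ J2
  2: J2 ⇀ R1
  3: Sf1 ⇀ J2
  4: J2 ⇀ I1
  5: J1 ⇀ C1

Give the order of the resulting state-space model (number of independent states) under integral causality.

β3 →Sf1  (source Sf1 imposes f)
β4 →I1  (I1 outputs flow p/I1)
β5 →J1  (C1: C, integral causality)
β0 →TF1  (J1 needs exactly one f-in)
β1 →J2  (TF1: transformer flips bond 0)
β2 →R1  (common-e at J2 fixed by 1)

2  (C1, I1 all integral)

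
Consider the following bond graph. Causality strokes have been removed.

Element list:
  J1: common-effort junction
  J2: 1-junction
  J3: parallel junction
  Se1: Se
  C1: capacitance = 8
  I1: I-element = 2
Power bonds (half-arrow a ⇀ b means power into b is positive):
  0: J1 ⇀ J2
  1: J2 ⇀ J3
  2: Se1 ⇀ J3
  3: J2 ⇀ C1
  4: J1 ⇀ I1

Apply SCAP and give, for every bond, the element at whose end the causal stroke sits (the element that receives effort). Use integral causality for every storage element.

b0 →J1
b1 →J2
b2 →J3
b3 →J2
b4 →I1

#2 stroke→J3  (source Se1 imposes e)
#1 stroke→J2  (J3: bond 2 brought effort, rest push out)
#3 stroke→J2  (C1 integral (e out))
#0 stroke→J1  (J2 needs exactly one f-in)
#4 stroke→I1  (J1 effort already set via bond 0)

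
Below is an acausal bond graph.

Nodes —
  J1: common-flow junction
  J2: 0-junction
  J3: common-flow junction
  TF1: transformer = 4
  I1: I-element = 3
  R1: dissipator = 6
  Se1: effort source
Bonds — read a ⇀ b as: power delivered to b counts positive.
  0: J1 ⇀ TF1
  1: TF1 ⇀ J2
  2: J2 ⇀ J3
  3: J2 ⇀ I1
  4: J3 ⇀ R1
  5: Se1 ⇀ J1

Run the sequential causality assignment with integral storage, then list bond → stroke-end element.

#0 stroke at TF1
#1 stroke at J2
#2 stroke at J3
#3 stroke at I1
#4 stroke at R1
#5 stroke at J1

b5 →J1  (Se1 fixes effort; stroke away)
b0 →TF1  (J1: last free bond brings flow in)
b1 →J2  (TF1: transformer flips bond 0)
b2 →J3  (J2 effort already set via bond 1)
b3 →I1  (0-jn J2 has e-setter on 1)
b4 →R1  (closing 1-jn rule on J3)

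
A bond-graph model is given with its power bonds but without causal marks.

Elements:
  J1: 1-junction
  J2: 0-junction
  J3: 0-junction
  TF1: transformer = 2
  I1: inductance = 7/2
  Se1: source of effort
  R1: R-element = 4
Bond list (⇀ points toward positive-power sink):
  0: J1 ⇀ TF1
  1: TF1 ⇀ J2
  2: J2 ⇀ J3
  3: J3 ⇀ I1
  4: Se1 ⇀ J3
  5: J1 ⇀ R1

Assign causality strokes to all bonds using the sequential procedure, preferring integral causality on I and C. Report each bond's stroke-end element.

β4 stroke at J3  (Se1 (Se) sets effort on bond)
β2 stroke at J2  (0-jn J3 has e-setter on 4)
β3 stroke at I1  (J3 effort already set via bond 4)
β1 stroke at TF1  (J2 effort already set via bond 2)
β0 stroke at J1  (TF TF1: opposite of bond 1)
β5 stroke at R1  (closing 1-jn rule on J1)

bond 0 →J1
bond 1 →TF1
bond 2 →J2
bond 3 →I1
bond 4 →J3
bond 5 →R1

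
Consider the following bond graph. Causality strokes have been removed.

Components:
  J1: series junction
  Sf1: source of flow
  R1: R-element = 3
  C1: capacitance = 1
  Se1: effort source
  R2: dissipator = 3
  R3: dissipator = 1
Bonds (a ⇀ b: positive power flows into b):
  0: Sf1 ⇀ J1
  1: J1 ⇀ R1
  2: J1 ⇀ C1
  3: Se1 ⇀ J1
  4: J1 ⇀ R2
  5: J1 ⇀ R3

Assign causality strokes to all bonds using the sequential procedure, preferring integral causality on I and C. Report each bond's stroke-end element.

bond 0 stroke at Sf1
bond 1 stroke at J1
bond 2 stroke at J1
bond 3 stroke at J1
bond 4 stroke at J1
bond 5 stroke at J1

#0 stroke→Sf1  (Sf1: flow source, stroke at near end)
#3 stroke→J1  (Se1 fixes effort; stroke away)
#1 stroke→J1  (J1: bond 0 brought flow, rest push out)
#2 stroke→J1  (J1 flow already set via bond 0)
#4 stroke→J1  (common-f at J1 fixed by 0)
#5 stroke→J1  (common-f at J1 fixed by 0)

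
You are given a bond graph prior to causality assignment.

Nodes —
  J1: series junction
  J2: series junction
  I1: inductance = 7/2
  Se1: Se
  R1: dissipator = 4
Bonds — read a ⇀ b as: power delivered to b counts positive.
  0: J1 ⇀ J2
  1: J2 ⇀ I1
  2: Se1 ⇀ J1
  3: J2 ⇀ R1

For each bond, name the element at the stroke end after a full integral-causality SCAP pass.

β0 →J2
β1 →I1
β2 →J1
β3 →J2

β2 stroke at J1  (Se1 fixes effort; stroke away)
β0 stroke at J2  (closing 1-jn rule on J1)
β1 stroke at I1  (I1 outputs flow p/I1)
β3 stroke at J2  (J2 flow already set via bond 1)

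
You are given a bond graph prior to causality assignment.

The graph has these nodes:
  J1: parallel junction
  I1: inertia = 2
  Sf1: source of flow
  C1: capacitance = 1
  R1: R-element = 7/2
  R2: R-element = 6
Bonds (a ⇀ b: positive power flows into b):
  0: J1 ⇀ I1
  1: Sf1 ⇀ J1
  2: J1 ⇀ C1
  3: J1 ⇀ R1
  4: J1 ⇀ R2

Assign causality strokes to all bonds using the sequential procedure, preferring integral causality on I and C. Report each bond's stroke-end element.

#1 |Sf1  (Sf1 (Sf) sets flow on bond)
#0 |I1  (I1: I, integral causality)
#2 |J1  (C1 integral (e out))
#3 |R1  (J1 effort already set via bond 2)
#4 |R2  (J1: bond 2 brought effort, rest push out)

bond 0 |I1
bond 1 |Sf1
bond 2 |J1
bond 3 |R1
bond 4 |R2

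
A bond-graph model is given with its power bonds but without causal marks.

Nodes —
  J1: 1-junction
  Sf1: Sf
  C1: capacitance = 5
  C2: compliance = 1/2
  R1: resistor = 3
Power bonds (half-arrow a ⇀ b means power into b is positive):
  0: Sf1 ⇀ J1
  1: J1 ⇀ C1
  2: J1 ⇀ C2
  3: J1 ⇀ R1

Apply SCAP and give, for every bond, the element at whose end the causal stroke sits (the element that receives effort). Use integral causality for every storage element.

β0 →Sf1
β1 →J1
β2 →J1
β3 →J1

b0 →Sf1  (Sf1 fixes flow; stroke at Sf1)
b1 →J1  (J1: bond 0 brought flow, rest push out)
b2 →J1  (common-f at J1 fixed by 0)
b3 →J1  (1-jn J1 has f-setter on 0)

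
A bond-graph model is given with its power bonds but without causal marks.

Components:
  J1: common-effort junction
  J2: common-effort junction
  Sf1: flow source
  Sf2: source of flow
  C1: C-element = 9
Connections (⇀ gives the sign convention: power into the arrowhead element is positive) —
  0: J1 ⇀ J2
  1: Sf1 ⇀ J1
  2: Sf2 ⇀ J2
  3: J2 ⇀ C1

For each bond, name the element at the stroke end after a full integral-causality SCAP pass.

bond 0 stroke→J1
bond 1 stroke→Sf1
bond 2 stroke→Sf2
bond 3 stroke→J2

#1 →Sf1  (Sf1 fixes flow; stroke at Sf1)
#2 →Sf2  (Sf2 fixes flow; stroke at Sf2)
#0 →J1  (closing 0-jn rule on J1)
#3 →J2  (closing 0-jn rule on J2)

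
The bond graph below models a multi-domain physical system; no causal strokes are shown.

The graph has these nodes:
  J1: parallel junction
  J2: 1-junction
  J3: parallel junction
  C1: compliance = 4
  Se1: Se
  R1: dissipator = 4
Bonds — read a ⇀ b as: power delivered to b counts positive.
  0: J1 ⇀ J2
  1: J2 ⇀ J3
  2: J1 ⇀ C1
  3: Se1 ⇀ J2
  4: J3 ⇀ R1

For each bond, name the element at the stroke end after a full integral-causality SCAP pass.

#0 stroke at J2
#1 stroke at J3
#2 stroke at J1
#3 stroke at J2
#4 stroke at R1

#3 stroke at J2  (Se1 fixes effort; stroke away)
#2 stroke at J1  (C1: C, integral causality)
#0 stroke at J2  (common-e at J1 fixed by 2)
#1 stroke at J3  (J2: last free bond brings flow in)
#4 stroke at R1  (common-e at J3 fixed by 1)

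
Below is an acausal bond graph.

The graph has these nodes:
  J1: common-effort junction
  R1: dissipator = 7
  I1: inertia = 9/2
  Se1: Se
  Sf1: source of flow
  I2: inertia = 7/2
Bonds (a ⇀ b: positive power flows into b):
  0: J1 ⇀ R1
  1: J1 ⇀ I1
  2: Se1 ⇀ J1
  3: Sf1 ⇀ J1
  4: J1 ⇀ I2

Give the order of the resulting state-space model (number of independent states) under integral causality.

b2 stroke at J1  (Se1: effort source, stroke at far end)
b3 stroke at Sf1  (Sf1 fixes flow; stroke at Sf1)
b0 stroke at R1  (common-e at J1 fixed by 2)
b1 stroke at I1  (J1 effort already set via bond 2)
b4 stroke at I2  (common-e at J1 fixed by 2)

2  (I1, I2 all integral)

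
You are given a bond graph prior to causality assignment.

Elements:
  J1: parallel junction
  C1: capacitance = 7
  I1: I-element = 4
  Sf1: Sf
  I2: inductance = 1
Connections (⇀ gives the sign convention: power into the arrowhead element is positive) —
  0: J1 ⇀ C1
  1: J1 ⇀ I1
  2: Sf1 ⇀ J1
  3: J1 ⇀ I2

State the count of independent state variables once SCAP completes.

3  (C1, I1, I2 all integral)

β2 stroke at Sf1  (source Sf1 imposes f)
β0 stroke at J1  (C1 outputs effort q/C1)
β1 stroke at I1  (J1 effort already set via bond 0)
β3 stroke at I2  (common-e at J1 fixed by 0)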